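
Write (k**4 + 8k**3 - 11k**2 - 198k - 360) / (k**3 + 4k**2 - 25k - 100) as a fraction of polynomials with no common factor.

(k**2 + 9k + 18)/(k + 5)

Euclidean algorithm in ℚ[k]:
  k**4 + 8k**3 - 11k**2 - 198k - 360 = (k + 4)(k**3 + 4k**2 - 25k - 100) + (-2k**2 + 2k + 40)
  k**3 + 4k**2 - 25k - 100 = (-(1/2)k - 5/2)(-2k**2 + 2k + 40) + (0)
Last nonzero remainder: -2k**2 + 2k + 40. Dividing through by -2 gives the monic gcd k**2 - k - 20.
Cancel k**2 - k - 20 from numerator and denominator to get the reduced form.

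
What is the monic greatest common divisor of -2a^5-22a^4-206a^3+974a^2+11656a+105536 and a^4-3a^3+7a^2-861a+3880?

a^3+2a^2+17a-776

Repeated division with remainder:
  -2a^5-22a^4-206a^3+974a^2+11656a+105536 = (-2a-28)(a^4-3a^3+7a^2-861a+3880) + (-276a^3-552a^2-4692a+214176)
  a^4-3a^3+7a^2-861a+3880 = (-(1/276)a+5/276)(-276a^3-552a^2-4692a+214176) + (0)
Last nonzero remainder: -276a^3-552a^2-4692a+214176. Dividing through by -276 gives the monic gcd a^3+2a^2+17a-776.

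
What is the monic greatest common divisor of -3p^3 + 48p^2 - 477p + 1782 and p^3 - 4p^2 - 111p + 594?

Euclidean algorithm in ℚ[p]:
  -3p^3 + 48p^2 - 477p + 1782 = (-3)(p^3 - 4p^2 - 111p + 594) + (36p^2 - 810p + 3564)
  p^3 - 4p^2 - 111p + 594 = ((1/36)p + 37/72)(36p^2 - 810p + 3564) + ((825/4)p - 2475/2)
  36p^2 - 810p + 3564 = ((48/275)p - 72/25)((825/4)p - 2475/2) + (0)
Last nonzero remainder: (825/4)p - 2475/2. Dividing through by 825/4 gives the monic gcd p - 6.

p - 6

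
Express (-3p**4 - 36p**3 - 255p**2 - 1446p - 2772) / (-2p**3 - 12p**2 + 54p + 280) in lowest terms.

(3p**3 + 15p**2 + 150p + 396)/(2p**2 - 2p - 40)

Repeated division with remainder:
  -3p**4 - 36p**3 - 255p**2 - 1446p - 2772 = ((3/2)p + 9)(-2p**3 - 12p**2 + 54p + 280) + (-228p**2 - 2352p - 5292)
  -2p**3 - 12p**2 + 54p + 280 = ((1/114)p - 41/1083)(-228p**2 - 2352p - 5292) + ((4108/361)p + 28756/361)
  -228p**2 - 2352p - 5292 = (-(20577/1027)p - 68229/1027)((4108/361)p + 28756/361) + (0)
Last nonzero remainder: (4108/361)p + 28756/361. Dividing through by 4108/361 gives the monic gcd p + 7.
Cancel p + 7 from numerator and denominator to get the reduced form.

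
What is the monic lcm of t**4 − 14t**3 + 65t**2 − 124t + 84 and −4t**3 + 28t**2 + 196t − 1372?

t**6 − 14t**5 + 16t**4 + 562t**3 − 3101t**2 + 6076t − 4116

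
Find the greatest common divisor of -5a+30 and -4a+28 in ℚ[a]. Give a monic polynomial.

Euclidean algorithm in ℚ[a]:
  -5a+30 = (5/4)(-4a+28) + (-5)
  -4a+28 = ((4/5)a-28/5)(-5) + (0)
The last nonzero remainder is the constant -5, so the polynomials are coprime and gcd = 1.

1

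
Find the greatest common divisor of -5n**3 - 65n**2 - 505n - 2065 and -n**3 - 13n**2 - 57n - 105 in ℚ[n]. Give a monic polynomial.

n + 7

By polynomial division,
  -5n**3 - 65n**2 - 505n - 2065 = (5)(-n**3 - 13n**2 - 57n - 105) + (-220n - 1540)
  -n**3 - 13n**2 - 57n - 105 = ((1/220)n**2 + (3/110)n + 3/44)(-220n - 1540) + (0)
Last nonzero remainder: -220n - 1540. Dividing through by -220 gives the monic gcd n + 7.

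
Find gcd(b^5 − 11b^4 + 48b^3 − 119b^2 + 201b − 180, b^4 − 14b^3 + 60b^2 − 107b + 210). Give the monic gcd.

b^2 − b + 5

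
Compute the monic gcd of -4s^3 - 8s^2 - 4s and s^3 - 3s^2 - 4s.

s^2 + s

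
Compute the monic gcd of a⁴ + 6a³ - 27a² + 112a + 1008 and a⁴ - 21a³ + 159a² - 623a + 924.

By polynomial division,
  a⁴ + 6a³ - 27a² + 112a + 1008 = (a⁴ - 21a³ + 159a² - 623a + 924) + (27a³ - 186a² + 735a + 84)
  a⁴ - 21a³ + 159a² - 623a + 924 = ((1/27)a - 127/243)(27a³ - 186a² + 735a + 84) + ((2800/81)a² - (19600/81)a + 78400/81)
  27a³ - 186a² + 735a + 84 = ((2187/2800)a + 243/2800)((2800/81)a² - (19600/81)a + 78400/81) + (0)
Last nonzero remainder: (2800/81)a² - (19600/81)a + 78400/81. Dividing through by 2800/81 gives the monic gcd a² - 7a + 28.

a² - 7a + 28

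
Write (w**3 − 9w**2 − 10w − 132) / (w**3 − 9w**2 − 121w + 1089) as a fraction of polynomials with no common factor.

By polynomial division,
  w**3 − 9w**2 − 10w − 132 = (w**3 − 9w**2 − 121w + 1089) + (111w − 1221)
  w**3 − 9w**2 − 121w + 1089 = ((1/111)w**2 + (2/111)w − 33/37)(111w − 1221) + (0)
Last nonzero remainder: 111w − 1221. Dividing through by 111 gives the monic gcd w − 11.
Cancel w − 11 from numerator and denominator to get the reduced form.

(w**2 + 2w + 12)/(w**2 + 2w − 99)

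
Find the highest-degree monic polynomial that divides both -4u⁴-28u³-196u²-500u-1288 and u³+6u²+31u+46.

Apply the Euclidean algorithm:
  -4u⁴-28u³-196u²-500u-1288 = (-4u-4)(u³+6u²+31u+46) + (-48u²-192u-1104)
  u³+6u²+31u+46 = (-(1/48)u-1/24)(-48u²-192u-1104) + (0)
Last nonzero remainder: -48u²-192u-1104. Dividing through by -48 gives the monic gcd u²+4u+23.

u²+4u+23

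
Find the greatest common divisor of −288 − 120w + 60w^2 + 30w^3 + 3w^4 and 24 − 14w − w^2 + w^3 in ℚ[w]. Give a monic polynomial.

−8 + 2w + w^2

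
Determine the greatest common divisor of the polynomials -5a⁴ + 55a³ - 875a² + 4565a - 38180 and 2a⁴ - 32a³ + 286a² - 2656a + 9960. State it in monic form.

a² + 83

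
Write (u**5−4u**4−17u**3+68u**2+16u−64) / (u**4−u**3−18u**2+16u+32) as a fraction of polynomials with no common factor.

(u**2−5u+4)/(u−2)

Apply the Euclidean algorithm:
  u**5−4u**4−17u**3+68u**2+16u−64 = (u−3)(u**4−u**3−18u**2+16u+32) + (−2u**3−2u**2+32u+32)
  u**4−u**3−18u**2+16u+32 = (−(1/2)u+1)(−2u**3−2u**2+32u+32) + (0)
Last nonzero remainder: −2u**3−2u**2+32u+32. Dividing through by −2 gives the monic gcd u**3+u**2−16u−16.
Cancel u**3+u**2−16u−16 from numerator and denominator to get the reduced form.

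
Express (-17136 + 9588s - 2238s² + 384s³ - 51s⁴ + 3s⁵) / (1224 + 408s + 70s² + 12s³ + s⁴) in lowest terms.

(-504 + 282s - 51s² + 3s³)/(36 + 12s + s²)

Euclidean algorithm in ℚ[s]:
  3s⁵ - 51s⁴ + 384s³ - 2238s² + 9588s - 17136 = (3s - 87)(s⁴ + 12s³ + 70s² + 408s + 1224) + (1218s³ + 2628s² + 41412s + 89352)
  s⁴ + 12s³ + 70s² + 408s + 1224 = ((1/1218)s + 333/41209)(1218s³ + 2628s² + 41412s + 89352) + ((608400/41209)s² + 20685600/41209)
  1218s³ + 2628s² + 41412s + 89352 = ((8365427/101400)s + 3008257/16900)((608400/41209)s² + 20685600/41209) + (0)
Last nonzero remainder: (608400/41209)s² + 20685600/41209. Dividing through by 608400/41209 gives the monic gcd s² + 34.
Cancel s² + 34 from numerator and denominator to get the reduced form.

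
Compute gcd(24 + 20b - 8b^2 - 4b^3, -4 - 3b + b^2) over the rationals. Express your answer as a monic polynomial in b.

1 + b

Euclidean algorithm in ℚ[b]:
  -4b^3 - 8b^2 + 20b + 24 = (-4b - 20)(b^2 - 3b - 4) + (-56b - 56)
  b^2 - 3b - 4 = (-(1/56)b + 1/14)(-56b - 56) + (0)
Last nonzero remainder: -56b - 56. Dividing through by -56 gives the monic gcd b + 1.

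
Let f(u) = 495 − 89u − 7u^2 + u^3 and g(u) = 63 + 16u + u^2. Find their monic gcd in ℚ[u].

9 + u

Apply the Euclidean algorithm:
  u^3 − 7u^2 − 89u + 495 = (u − 23)(u^2 + 16u + 63) + (216u + 1944)
  u^2 + 16u + 63 = ((1/216)u + 7/216)(216u + 1944) + (0)
Last nonzero remainder: 216u + 1944. Dividing through by 216 gives the monic gcd u + 9.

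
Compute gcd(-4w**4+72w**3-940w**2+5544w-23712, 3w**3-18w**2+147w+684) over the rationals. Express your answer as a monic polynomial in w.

w**2-9w+76

By polynomial division,
  -4w**4+72w**3-940w**2+5544w-23712 = (-(4/3)w+16)(3w**3-18w**2+147w+684) + (-456w**2+4104w-34656)
  3w**3-18w**2+147w+684 = (-(1/152)w-3/152)(-456w**2+4104w-34656) + (0)
Last nonzero remainder: -456w**2+4104w-34656. Dividing through by -456 gives the monic gcd w**2-9w+76.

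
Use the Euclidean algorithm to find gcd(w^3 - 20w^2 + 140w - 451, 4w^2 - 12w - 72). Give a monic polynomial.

1

By polynomial division,
  w^3 - 20w^2 + 140w - 451 = ((1/4)w - 17/4)(4w^2 - 12w - 72) + (107w - 757)
  4w^2 - 12w - 72 = ((4/107)w + 1744/11449)(107w - 757) + (495880/11449)
  107w - 757 = ((1225043/495880)w - 8666893/495880)(495880/11449) + (0)
The last nonzero remainder is the constant 495880/11449, so the polynomials are coprime and gcd = 1.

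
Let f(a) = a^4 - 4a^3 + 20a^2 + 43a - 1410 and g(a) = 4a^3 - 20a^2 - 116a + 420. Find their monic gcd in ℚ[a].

a + 5

Apply the Euclidean algorithm:
  a^4 - 4a^3 + 20a^2 + 43a - 1410 = ((1/4)a + 1/4)(4a^3 - 20a^2 - 116a + 420) + (54a^2 - 33a - 1515)
  4a^3 - 20a^2 - 116a + 420 = ((2/27)a - 79/243)(54a^2 - 33a - 1515) + (-(1175/81)a - 5875/81)
  54a^2 - 33a - 1515 = (-(4374/1175)a + 24543/1175)(-(1175/81)a - 5875/81) + (0)
Last nonzero remainder: -(1175/81)a - 5875/81. Dividing through by -1175/81 gives the monic gcd a + 5.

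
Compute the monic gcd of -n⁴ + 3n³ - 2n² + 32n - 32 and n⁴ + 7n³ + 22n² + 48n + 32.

Euclidean algorithm in ℚ[n]:
  -n⁴ + 3n³ - 2n² + 32n - 32 = (-1)(n⁴ + 7n³ + 22n² + 48n + 32) + (10n³ + 20n² + 80n)
  n⁴ + 7n³ + 22n² + 48n + 32 = ((1/10)n + 1/2)(10n³ + 20n² + 80n) + (4n² + 8n + 32)
  10n³ + 20n² + 80n = ((5/2)n)(4n² + 8n + 32) + (0)
Last nonzero remainder: 4n² + 8n + 32. Dividing through by 4 gives the monic gcd n² + 2n + 8.

n² + 2n + 8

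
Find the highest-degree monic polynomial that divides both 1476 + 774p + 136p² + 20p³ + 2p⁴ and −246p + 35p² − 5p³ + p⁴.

Apply the Euclidean algorithm:
  2p⁴ + 20p³ + 136p² + 774p + 1476 = (2)(p⁴ − 5p³ + 35p² − 246p) + (30p³ + 66p² + 1266p + 1476)
  p⁴ − 5p³ + 35p² − 246p = ((1/30)p − 6/25)(30p³ + 66p² + 1266p + 1476) + ((216/25)p² + (216/25)p + 8856/25)
  30p³ + 66p² + 1266p + 1476 = ((125/36)p + 25/6)((216/25)p² + (216/25)p + 8856/25) + (0)
Last nonzero remainder: (216/25)p² + (216/25)p + 8856/25. Dividing through by 216/25 gives the monic gcd p² + p + 41.

41 + p + p²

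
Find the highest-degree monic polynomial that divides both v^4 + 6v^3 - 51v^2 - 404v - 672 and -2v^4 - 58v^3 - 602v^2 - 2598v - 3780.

v^2 + 10v + 21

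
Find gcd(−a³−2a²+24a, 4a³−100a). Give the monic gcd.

By polynomial division,
  −a³−2a²+24a = (−1/4)(4a³−100a) + (−2a²−a)
  4a³−100a = (−2a+1)(−2a²−a) + (−99a)
  −2a²−a = ((2/99)a+1/99)(−99a) + (0)
Last nonzero remainder: −99a. Dividing through by −99 gives the monic gcd a.

a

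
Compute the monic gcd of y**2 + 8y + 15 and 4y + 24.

By polynomial division,
  y**2 + 8y + 15 = ((1/4)y + 1/2)(4y + 24) + (3)
  4y + 24 = ((4/3)y + 8)(3) + (0)
The last nonzero remainder is the constant 3, so the polynomials are coprime and gcd = 1.

1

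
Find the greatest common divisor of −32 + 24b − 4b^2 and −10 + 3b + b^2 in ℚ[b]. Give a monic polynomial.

−2 + b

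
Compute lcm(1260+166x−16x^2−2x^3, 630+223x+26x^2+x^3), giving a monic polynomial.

Repeated division with remainder:
  −2x^3−16x^2+166x+1260 = (−2)(x^3+26x^2+223x+630) + (36x^2+612x+2520)
  x^3+26x^2+223x+630 = ((1/36)x+1/4)(36x^2+612x+2520) + (0)
Last nonzero remainder: 36x^2+612x+2520. Dividing through by 36 gives the monic gcd x^2+17x+70.
Then lcm(f, g) = f·g / gcd(f, g); expanding and making the result monic gives the answer.

−5670−1377x−11x^2+17x^3+x^4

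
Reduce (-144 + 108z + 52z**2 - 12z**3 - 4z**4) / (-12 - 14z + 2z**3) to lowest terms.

(24 - 10z - 12z**2 - 2z**3)/(2 + 3z + z**2)

By polynomial division,
  -4z**4 - 12z**3 + 52z**2 + 108z - 144 = (-2z - 6)(2z**3 - 14z - 12) + (24z**2 - 216)
  2z**3 - 14z - 12 = ((1/12)z)(24z**2 - 216) + (4z - 12)
  24z**2 - 216 = (6z + 18)(4z - 12) + (0)
Last nonzero remainder: 4z - 12. Dividing through by 4 gives the monic gcd z - 3.
Cancel z - 3 from numerator and denominator to get the reduced form.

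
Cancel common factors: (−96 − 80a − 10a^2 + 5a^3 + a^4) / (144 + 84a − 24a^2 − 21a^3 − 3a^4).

(4 − a)/(−6 + 3a)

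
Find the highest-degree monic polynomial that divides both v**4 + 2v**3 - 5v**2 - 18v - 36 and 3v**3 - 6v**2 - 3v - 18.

v - 3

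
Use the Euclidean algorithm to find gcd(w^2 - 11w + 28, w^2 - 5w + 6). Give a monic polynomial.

Euclidean algorithm in ℚ[w]:
  w^2 - 11w + 28 = (w^2 - 5w + 6) + (-6w + 22)
  w^2 - 5w + 6 = (-(1/6)w + 2/9)(-6w + 22) + (10/9)
  -6w + 22 = (-(27/5)w + 99/5)(10/9) + (0)
The last nonzero remainder is the constant 10/9, so the polynomials are coprime and gcd = 1.

1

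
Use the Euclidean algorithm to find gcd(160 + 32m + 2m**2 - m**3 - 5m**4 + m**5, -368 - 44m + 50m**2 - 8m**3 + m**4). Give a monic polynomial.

-8 - 2m + m**2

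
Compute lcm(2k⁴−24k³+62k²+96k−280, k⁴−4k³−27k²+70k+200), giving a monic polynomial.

Apply the Euclidean algorithm:
  2k⁴−24k³+62k²+96k−280 = (2)(k⁴−4k³−27k²+70k+200) + (−16k³+116k²−44k−680)
  k⁴−4k³−27k²+70k+200 = (−(1/16)k−13/64)(−16k³+116k²−44k−680) + (−(99/16)k²+(297/16)k+495/8)
  −16k³+116k²−44k−680 = ((256/99)k−1088/99)(−(99/16)k²+(297/16)k+495/8) + (0)
Last nonzero remainder: −(99/16)k²+(297/16)k+495/8. Dividing through by −99/16 gives the monic gcd k²−3k−10.
Then lcm(f, g) = f·g / gcd(f, g); expanding and making the result monic gives the answer.

k⁶−13k⁵+23k⁴+257k³−808k²−820k+2800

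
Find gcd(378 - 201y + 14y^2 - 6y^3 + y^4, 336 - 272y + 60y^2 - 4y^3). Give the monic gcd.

14 - 9y + y^2

Apply the Euclidean algorithm:
  y^4 - 6y^3 + 14y^2 - 201y + 378 = (-(1/4)y - 9/4)(-4y^3 + 60y^2 - 272y + 336) + (81y^2 - 729y + 1134)
  -4y^3 + 60y^2 - 272y + 336 = (-(4/81)y + 8/27)(81y^2 - 729y + 1134) + (0)
Last nonzero remainder: 81y^2 - 729y + 1134. Dividing through by 81 gives the monic gcd y^2 - 9y + 14.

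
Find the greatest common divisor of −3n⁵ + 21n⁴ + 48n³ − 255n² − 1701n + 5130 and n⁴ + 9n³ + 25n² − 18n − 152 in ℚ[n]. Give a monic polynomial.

n² + 7n + 19

By polynomial division,
  −3n⁵ + 21n⁴ + 48n³ − 255n² − 1701n + 5130 = (−3n + 48)(n⁴ + 9n³ + 25n² − 18n − 152) + (−309n³ − 1509n² − 1293n + 12426)
  n⁴ + 9n³ + 25n² − 18n − 152 = (−(1/309)n − 424/31827)(−309n³ − 1509n² − 1293n + 12426) + ((7560/10609)n² + (52920/10609)n + 143640/10609)
  −309n³ − 1509n² − 1293n + 12426 = (−(1092727/2520)n + 1156381/1260)((7560/10609)n² + (52920/10609)n + 143640/10609) + (0)
Last nonzero remainder: (7560/10609)n² + (52920/10609)n + 143640/10609. Dividing through by 7560/10609 gives the monic gcd n² + 7n + 19.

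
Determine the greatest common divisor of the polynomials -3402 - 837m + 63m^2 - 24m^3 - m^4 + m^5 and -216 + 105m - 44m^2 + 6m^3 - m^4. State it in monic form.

By polynomial division,
  m^5 - m^4 - 24m^3 + 63m^2 - 837m - 3402 = (-m - 5)(-m^4 + 6m^3 - 44m^2 + 105m - 216) + (-38m^3 - 52m^2 - 528m - 4482)
  -m^4 + 6m^3 - 44m^2 + 105m - 216 = ((1/38)m - 70/361)(-38m^3 - 52m^2 - 528m - 4482) + (-(14508/361)m^2 + (43524/361)m - 391716/361)
  -38m^3 - 52m^2 - 528m - 4482 = ((6859/7254)m + 29963/7254)(-(14508/361)m^2 + (43524/361)m - 391716/361) + (0)
Last nonzero remainder: -(14508/361)m^2 + (43524/361)m - 391716/361. Dividing through by -14508/361 gives the monic gcd m^2 - 3m + 27.

27 - 3m + m^2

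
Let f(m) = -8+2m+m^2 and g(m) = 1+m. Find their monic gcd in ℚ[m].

Apply the Euclidean algorithm:
  m^2+2m-8 = (m+1)(m+1) + (-9)
  m+1 = (-(1/9)m-1/9)(-9) + (0)
The last nonzero remainder is the constant -9, so the polynomials are coprime and gcd = 1.

1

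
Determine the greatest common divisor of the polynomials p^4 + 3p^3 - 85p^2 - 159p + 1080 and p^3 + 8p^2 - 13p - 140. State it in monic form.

p + 5

By polynomial division,
  p^4 + 3p^3 - 85p^2 - 159p + 1080 = (p - 5)(p^3 + 8p^2 - 13p - 140) + (-32p^2 - 84p + 380)
  p^3 + 8p^2 - 13p - 140 = (-(1/32)p - 43/256)(-32p^2 - 84p + 380) + (-(975/64)p - 4875/64)
  -32p^2 - 84p + 380 = ((2048/975)p - 4864/975)(-(975/64)p - 4875/64) + (0)
Last nonzero remainder: -(975/64)p - 4875/64. Dividing through by -975/64 gives the monic gcd p + 5.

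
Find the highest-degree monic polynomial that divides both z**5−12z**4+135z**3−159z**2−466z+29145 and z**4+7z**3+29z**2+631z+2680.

z**3−z**2+37z+335

By polynomial division,
  z**5−12z**4+135z**3−159z**2−466z+29145 = (z−19)(z**4+7z**3+29z**2+631z+2680) + (239z**3−239z**2+8843z+80065)
  z**4+7z**3+29z**2+631z+2680 = ((1/239)z+8/239)(239z**3−239z**2+8843z+80065) + (0)
Last nonzero remainder: 239z**3−239z**2+8843z+80065. Dividing through by 239 gives the monic gcd z**3−z**2+37z+335.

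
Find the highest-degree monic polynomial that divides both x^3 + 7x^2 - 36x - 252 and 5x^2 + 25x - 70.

Apply the Euclidean algorithm:
  x^3 + 7x^2 - 36x - 252 = ((1/5)x + 2/5)(5x^2 + 25x - 70) + (-32x - 224)
  5x^2 + 25x - 70 = (-(5/32)x + 5/16)(-32x - 224) + (0)
Last nonzero remainder: -32x - 224. Dividing through by -32 gives the monic gcd x + 7.

x + 7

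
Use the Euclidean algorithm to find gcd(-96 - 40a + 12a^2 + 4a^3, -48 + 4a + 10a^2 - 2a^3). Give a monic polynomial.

By polynomial division,
  4a^3 + 12a^2 - 40a - 96 = (-2)(-2a^3 + 10a^2 + 4a - 48) + (32a^2 - 32a - 192)
  -2a^3 + 10a^2 + 4a - 48 = (-(1/16)a + 1/4)(32a^2 - 32a - 192) + (0)
Last nonzero remainder: 32a^2 - 32a - 192. Dividing through by 32 gives the monic gcd a^2 - a - 6.

-6 - a + a^2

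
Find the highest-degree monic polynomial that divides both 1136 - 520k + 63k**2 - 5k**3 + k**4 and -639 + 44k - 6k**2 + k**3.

Apply the Euclidean algorithm:
  k**4 - 5k**3 + 63k**2 - 520k + 1136 = (k + 1)(k**3 - 6k**2 + 44k - 639) + (25k**2 + 75k + 1775)
  k**3 - 6k**2 + 44k - 639 = ((1/25)k - 9/25)(25k**2 + 75k + 1775) + (0)
Last nonzero remainder: 25k**2 + 75k + 1775. Dividing through by 25 gives the monic gcd k**2 + 3k + 71.

71 + 3k + k**2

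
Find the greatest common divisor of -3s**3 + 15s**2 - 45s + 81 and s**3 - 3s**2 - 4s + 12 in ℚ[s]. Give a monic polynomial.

By polynomial division,
  -3s**3 + 15s**2 - 45s + 81 = (-3)(s**3 - 3s**2 - 4s + 12) + (6s**2 - 57s + 117)
  s**3 - 3s**2 - 4s + 12 = ((1/6)s + 13/12)(6s**2 - 57s + 117) + ((153/4)s - 459/4)
  6s**2 - 57s + 117 = ((8/51)s - 52/51)((153/4)s - 459/4) + (0)
Last nonzero remainder: (153/4)s - 459/4. Dividing through by 153/4 gives the monic gcd s - 3.

s - 3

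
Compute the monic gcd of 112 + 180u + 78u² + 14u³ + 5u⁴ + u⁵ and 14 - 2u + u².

Euclidean algorithm in ℚ[u]:
  u⁵ + 5u⁴ + 14u³ + 78u² + 180u + 112 = (u³ + 7u² + 14u + 8)(u² - 2u + 14) + (0)
The last nonzero remainder u² - 2u + 14 is already monic.

14 - 2u + u²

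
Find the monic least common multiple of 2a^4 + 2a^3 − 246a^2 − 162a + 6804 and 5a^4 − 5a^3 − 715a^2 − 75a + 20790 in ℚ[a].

a^5 − 10a^4 − 134a^3 + 1272a^2 + 4293a − 37422

Euclidean algorithm in ℚ[a]:
  2a^4 + 2a^3 − 246a^2 − 162a + 6804 = (2/5)(5a^4 − 5a^3 − 715a^2 − 75a + 20790) + (4a^3 + 40a^2 − 132a − 1512)
  5a^4 − 5a^3 − 715a^2 − 75a + 20790 = ((5/4)a − 55/4)(4a^3 + 40a^2 − 132a − 1512) + (0)
Last nonzero remainder: 4a^3 + 40a^2 − 132a − 1512. Dividing through by 4 gives the monic gcd a^3 + 10a^2 − 33a − 378.
Then lcm(f, g) = f·g / gcd(f, g); expanding and making the result monic gives the answer.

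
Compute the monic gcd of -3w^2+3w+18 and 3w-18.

1

By polynomial division,
  -3w^2+3w+18 = (-w-5)(3w-18) + (-72)
  3w-18 = (-(1/24)w+1/4)(-72) + (0)
The last nonzero remainder is the constant -72, so the polynomials are coprime and gcd = 1.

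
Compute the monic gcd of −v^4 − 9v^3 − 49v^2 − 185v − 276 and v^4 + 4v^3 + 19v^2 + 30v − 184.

v^3 + 6v^2 + 31v + 92

Repeated division with remainder:
  −v^4 − 9v^3 − 49v^2 − 185v − 276 = (−1)(v^4 + 4v^3 + 19v^2 + 30v − 184) + (−5v^3 − 30v^2 − 155v − 460)
  v^4 + 4v^3 + 19v^2 + 30v − 184 = (−(1/5)v + 2/5)(−5v^3 − 30v^2 − 155v − 460) + (0)
Last nonzero remainder: −5v^3 − 30v^2 − 155v − 460. Dividing through by −5 gives the monic gcd v^3 + 6v^2 + 31v + 92.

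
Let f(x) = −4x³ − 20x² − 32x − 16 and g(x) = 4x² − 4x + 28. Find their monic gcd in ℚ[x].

1

By polynomial division,
  −4x³ − 20x² − 32x − 16 = (−x − 6)(4x² − 4x + 28) + (−28x + 152)
  4x² − 4x + 28 = (−(1/7)x − 31/49)(−28x + 152) + (6084/49)
  −28x + 152 = (−(343/1521)x + 1862/1521)(6084/49) + (0)
The last nonzero remainder is the constant 6084/49, so the polynomials are coprime and gcd = 1.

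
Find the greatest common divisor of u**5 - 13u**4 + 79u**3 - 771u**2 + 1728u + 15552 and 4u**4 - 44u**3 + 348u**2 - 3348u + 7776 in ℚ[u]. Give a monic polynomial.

u**3 - 8u**2 + 63u - 648

Apply the Euclidean algorithm:
  u**5 - 13u**4 + 79u**3 - 771u**2 + 1728u + 15552 = ((1/4)u - 1/2)(4u**4 - 44u**3 + 348u**2 - 3348u + 7776) + (-30u**3 + 240u**2 - 1890u + 19440)
  4u**4 - 44u**3 + 348u**2 - 3348u + 7776 = (-(2/15)u + 2/5)(-30u**3 + 240u**2 - 1890u + 19440) + (0)
Last nonzero remainder: -30u**3 + 240u**2 - 1890u + 19440. Dividing through by -30 gives the monic gcd u**3 - 8u**2 + 63u - 648.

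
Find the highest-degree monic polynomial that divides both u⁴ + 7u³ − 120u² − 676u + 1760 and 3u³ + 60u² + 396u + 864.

Apply the Euclidean algorithm:
  u⁴ + 7u³ − 120u² − 676u + 1760 = ((1/3)u − 13/3)(3u³ + 60u² + 396u + 864) + (8u² + 752u + 5504)
  3u³ + 60u² + 396u + 864 = ((3/8)u − 111/4)(8u² + 752u + 5504) + (19200u + 153600)
  8u² + 752u + 5504 = ((1/2400)u + 43/1200)(19200u + 153600) + (0)
Last nonzero remainder: 19200u + 153600. Dividing through by 19200 gives the monic gcd u + 8.

u + 8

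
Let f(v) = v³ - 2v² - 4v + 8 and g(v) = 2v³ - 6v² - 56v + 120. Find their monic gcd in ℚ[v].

Repeated division with remainder:
  v³ - 2v² - 4v + 8 = (1/2)(2v³ - 6v² - 56v + 120) + (v² + 24v - 52)
  2v³ - 6v² - 56v + 120 = (2v - 54)(v² + 24v - 52) + (1344v - 2688)
  v² + 24v - 52 = ((1/1344)v + 13/672)(1344v - 2688) + (0)
Last nonzero remainder: 1344v - 2688. Dividing through by 1344 gives the monic gcd v - 2.

v - 2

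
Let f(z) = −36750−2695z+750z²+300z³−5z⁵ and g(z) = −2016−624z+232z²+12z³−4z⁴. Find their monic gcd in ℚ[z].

By polynomial division,
  −5z⁵+300z³+750z²−2695z−36750 = ((5/4)z+15/4)(−4z⁴+12z³+232z²−624z−2016) + (−35z³+660z²+2165z−29190)
  −4z⁴+12z³+232z²−624z−2016 = ((4/35)z+444/245)(−35z³+660z²+2165z−29190) + (−(59364/49)z²−(59364/49)z+356184/7)
  −35z³+660z²+2165z−29190 = ((1715/59364)z−34055/59364)(−(59364/49)z²−(59364/49)z+356184/7) + (0)
Last nonzero remainder: −(59364/49)z²−(59364/49)z+356184/7. Dividing through by −59364/49 gives the monic gcd z²+z−42.

−42+z+z²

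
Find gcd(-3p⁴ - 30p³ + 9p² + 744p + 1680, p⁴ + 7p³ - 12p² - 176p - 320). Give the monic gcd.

p³ + 3p² - 24p - 80

Euclidean algorithm in ℚ[p]:
  -3p⁴ - 30p³ + 9p² + 744p + 1680 = (-3)(p⁴ + 7p³ - 12p² - 176p - 320) + (-9p³ - 27p² + 216p + 720)
  p⁴ + 7p³ - 12p² - 176p - 320 = (-(1/9)p - 4/9)(-9p³ - 27p² + 216p + 720) + (0)
Last nonzero remainder: -9p³ - 27p² + 216p + 720. Dividing through by -9 gives the monic gcd p³ + 3p² - 24p - 80.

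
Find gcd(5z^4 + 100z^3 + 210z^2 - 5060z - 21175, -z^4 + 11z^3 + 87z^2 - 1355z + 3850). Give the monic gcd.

Euclidean algorithm in ℚ[z]:
  5z^4 + 100z^3 + 210z^2 - 5060z - 21175 = (-5)(-z^4 + 11z^3 + 87z^2 - 1355z + 3850) + (155z^3 + 645z^2 - 11835z - 1925)
  -z^4 + 11z^3 + 87z^2 - 1355z + 3850 = (-(1/155)z + 94/961)(155z^3 + 645z^2 - 11835z - 1925) + (-(50400/961)z^2 - (201600/961)z + 3880800/961)
  155z^3 + 645z^2 - 11835z - 1925 = (-(29791/10080)z - 961/2016)(-(50400/961)z^2 - (201600/961)z + 3880800/961) + (0)
Last nonzero remainder: -(50400/961)z^2 - (201600/961)z + 3880800/961. Dividing through by -50400/961 gives the monic gcd z^2 + 4z - 77.

z^2 + 4z - 77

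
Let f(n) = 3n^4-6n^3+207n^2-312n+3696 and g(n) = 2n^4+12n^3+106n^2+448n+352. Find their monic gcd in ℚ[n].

n^2+n+44

Repeated division with remainder:
  3n^4-6n^3+207n^2-312n+3696 = (3/2)(2n^4+12n^3+106n^2+448n+352) + (-24n^3+48n^2-984n+3168)
  2n^4+12n^3+106n^2+448n+352 = (-(1/12)n-2/3)(-24n^3+48n^2-984n+3168) + (56n^2+56n+2464)
  -24n^3+48n^2-984n+3168 = (-(3/7)n+9/7)(56n^2+56n+2464) + (0)
Last nonzero remainder: 56n^2+56n+2464. Dividing through by 56 gives the monic gcd n^2+n+44.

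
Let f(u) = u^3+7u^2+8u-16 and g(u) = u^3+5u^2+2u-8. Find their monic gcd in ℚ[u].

u^2+3u-4

Apply the Euclidean algorithm:
  u^3+7u^2+8u-16 = (u^3+5u^2+2u-8) + (2u^2+6u-8)
  u^3+5u^2+2u-8 = ((1/2)u+1)(2u^2+6u-8) + (0)
Last nonzero remainder: 2u^2+6u-8. Dividing through by 2 gives the monic gcd u^2+3u-4.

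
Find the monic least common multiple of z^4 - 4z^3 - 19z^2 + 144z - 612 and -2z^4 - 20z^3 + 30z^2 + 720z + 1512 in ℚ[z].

By polynomial division,
  z^4 - 4z^3 - 19z^2 + 144z - 612 = (-1/2)(-2z^4 - 20z^3 + 30z^2 + 720z + 1512) + (-14z^3 - 4z^2 + 504z + 144)
  -2z^4 - 20z^3 + 30z^2 + 720z + 1512 = ((1/7)z + 68/49)(-14z^3 - 4z^2 + 504z + 144) + (-(1786/49)z^2 + 64296/49)
  -14z^3 - 4z^2 + 504z + 144 = ((343/893)z + 98/893)(-(1786/49)z^2 + 64296/49) + (0)
Last nonzero remainder: -(1786/49)z^2 + 64296/49. Dividing through by -1786/49 gives the monic gcd z^2 - 36.
Then lcm(f, g) = f·g / gcd(f, g); expanding and making the result monic gives the answer.

z^6 + 6z^5 - 38z^4 - 130z^3 + 429z^2 - 3096z - 12852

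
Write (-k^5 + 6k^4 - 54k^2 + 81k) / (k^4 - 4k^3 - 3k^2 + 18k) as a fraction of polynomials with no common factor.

Repeated division with remainder:
  -k^5 + 6k^4 - 54k^2 + 81k = (-k + 2)(k^4 - 4k^3 - 3k^2 + 18k) + (5k^3 - 30k^2 + 45k)
  k^4 - 4k^3 - 3k^2 + 18k = ((1/5)k + 2/5)(5k^3 - 30k^2 + 45k) + (0)
Last nonzero remainder: 5k^3 - 30k^2 + 45k. Dividing through by 5 gives the monic gcd k^3 - 6k^2 + 9k.
Cancel k^3 - 6k^2 + 9k from numerator and denominator to get the reduced form.

(-k^2 + 9)/(k + 2)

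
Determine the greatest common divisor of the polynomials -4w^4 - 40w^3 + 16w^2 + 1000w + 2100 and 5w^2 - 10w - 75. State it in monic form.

w^2 - 2w - 15

Apply the Euclidean algorithm:
  -4w^4 - 40w^3 + 16w^2 + 1000w + 2100 = (-(4/5)w^2 - (48/5)w - 28)(5w^2 - 10w - 75) + (0)
Last nonzero remainder: 5w^2 - 10w - 75. Dividing through by 5 gives the monic gcd w^2 - 2w - 15.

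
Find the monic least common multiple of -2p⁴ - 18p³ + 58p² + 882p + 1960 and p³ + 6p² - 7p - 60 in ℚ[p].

p⁵ + 6p⁴ - 56p³ - 354p² + 343p + 2940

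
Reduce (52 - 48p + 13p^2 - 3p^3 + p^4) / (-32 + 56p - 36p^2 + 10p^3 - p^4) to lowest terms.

Euclidean algorithm in ℚ[p]:
  p^4 - 3p^3 + 13p^2 - 48p + 52 = (-1)(-p^4 + 10p^3 - 36p^2 + 56p - 32) + (7p^3 - 23p^2 + 8p + 20)
  -p^4 + 10p^3 - 36p^2 + 56p - 32 = (-(1/7)p + 47/49)(7p^3 - 23p^2 + 8p + 20) + (-(627/49)p^2 + (2508/49)p - 2508/49)
  7p^3 - 23p^2 + 8p + 20 = (-(343/627)p - 245/627)(-(627/49)p^2 + (2508/49)p - 2508/49) + (0)
Last nonzero remainder: -(627/49)p^2 + (2508/49)p - 2508/49. Dividing through by -627/49 gives the monic gcd p^2 - 4p + 4.
Cancel p^2 - 4p + 4 from numerator and denominator to get the reduced form.

(-13 - p - p^2)/(8 - 6p + p^2)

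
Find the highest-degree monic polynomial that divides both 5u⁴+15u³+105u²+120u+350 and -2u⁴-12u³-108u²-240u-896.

u²+2u+14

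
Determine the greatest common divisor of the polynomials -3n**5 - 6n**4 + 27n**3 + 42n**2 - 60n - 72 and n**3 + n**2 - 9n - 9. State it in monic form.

n**2 + 4n + 3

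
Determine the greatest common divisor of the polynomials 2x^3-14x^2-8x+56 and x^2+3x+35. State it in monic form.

1

Repeated division with remainder:
  2x^3-14x^2-8x+56 = (2x-20)(x^2+3x+35) + (-18x+756)
  x^2+3x+35 = (-(1/18)x-5/2)(-18x+756) + (1925)
  -18x+756 = (-(18/1925)x+108/275)(1925) + (0)
The last nonzero remainder is the constant 1925, so the polynomials are coprime and gcd = 1.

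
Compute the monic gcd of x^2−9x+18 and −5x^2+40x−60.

By polynomial division,
  x^2−9x+18 = (−1/5)(−5x^2+40x−60) + (−x+6)
  −5x^2+40x−60 = (5x−10)(−x+6) + (0)
Last nonzero remainder: −x+6. Dividing through by −1 gives the monic gcd x−6.

x−6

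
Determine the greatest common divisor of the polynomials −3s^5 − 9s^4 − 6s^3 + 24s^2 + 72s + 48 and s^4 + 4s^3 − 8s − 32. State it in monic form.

By polynomial division,
  −3s^5 − 9s^4 − 6s^3 + 24s^2 + 72s + 48 = (−3s + 3)(s^4 + 4s^3 − 8s − 32) + (−18s^3 + 144)
  s^4 + 4s^3 − 8s − 32 = (−(1/18)s − 2/9)(−18s^3 + 144) + (0)
Last nonzero remainder: −18s^3 + 144. Dividing through by −18 gives the monic gcd s^3 − 8.

s^3 − 8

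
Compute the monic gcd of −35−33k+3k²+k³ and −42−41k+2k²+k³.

7+8k+k²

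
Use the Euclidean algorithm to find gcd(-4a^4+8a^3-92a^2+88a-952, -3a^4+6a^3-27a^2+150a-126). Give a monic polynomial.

Euclidean algorithm in ℚ[a]:
  -4a^4+8a^3-92a^2+88a-952 = (4/3)(-3a^4+6a^3-27a^2+150a-126) + (-56a^2-112a-784)
  -3a^4+6a^3-27a^2+150a-126 = ((3/56)a^2-(3/14)a+9/56)(-56a^2-112a-784) + (0)
Last nonzero remainder: -56a^2-112a-784. Dividing through by -56 gives the monic gcd a^2+2a+14.

a^2+2a+14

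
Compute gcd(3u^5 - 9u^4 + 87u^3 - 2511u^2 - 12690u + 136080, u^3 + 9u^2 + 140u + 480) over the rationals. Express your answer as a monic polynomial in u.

Euclidean algorithm in ℚ[u]:
  3u^5 - 9u^4 + 87u^3 - 2511u^2 - 12690u + 136080 = (3u^2 - 36u - 9)(u^3 + 9u^2 + 140u + 480) + (1170u^2 + 5850u + 140400)
  u^3 + 9u^2 + 140u + 480 = ((1/1170)u + 2/585)(1170u^2 + 5850u + 140400) + (0)
Last nonzero remainder: 1170u^2 + 5850u + 140400. Dividing through by 1170 gives the monic gcd u^2 + 5u + 120.

u^2 + 5u + 120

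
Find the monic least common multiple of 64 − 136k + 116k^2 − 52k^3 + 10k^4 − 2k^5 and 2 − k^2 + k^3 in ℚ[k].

Repeated division with remainder:
  −2k^5 + 10k^4 − 52k^3 + 116k^2 − 136k + 64 = (−2k^2 + 8k − 44)(k^3 − k^2 + 2) + (76k^2 − 152k + 152)
  k^3 − k^2 + 2 = ((1/76)k + 1/76)(76k^2 − 152k + 152) + (0)
Last nonzero remainder: 76k^2 − 152k + 152. Dividing through by 76 gives the monic gcd k^2 − 2k + 2.
Then lcm(f, g) = f·g / gcd(f, g); expanding and making the result monic gives the answer.

−32 + 36k + 10k^2 − 32k^3 + 21k^4 − 4k^5 + k^6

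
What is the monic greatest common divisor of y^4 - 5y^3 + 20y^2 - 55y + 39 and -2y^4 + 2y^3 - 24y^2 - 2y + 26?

y^3 - 2y^2 + 14y - 13

Euclidean algorithm in ℚ[y]:
  y^4 - 5y^3 + 20y^2 - 55y + 39 = (-1/2)(-2y^4 + 2y^3 - 24y^2 - 2y + 26) + (-4y^3 + 8y^2 - 56y + 52)
  -2y^4 + 2y^3 - 24y^2 - 2y + 26 = ((1/2)y + 1/2)(-4y^3 + 8y^2 - 56y + 52) + (0)
Last nonzero remainder: -4y^3 + 8y^2 - 56y + 52. Dividing through by -4 gives the monic gcd y^3 - 2y^2 + 14y - 13.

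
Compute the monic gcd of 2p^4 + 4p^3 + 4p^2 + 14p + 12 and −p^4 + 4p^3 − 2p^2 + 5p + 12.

p^3 + 2p + 3

Repeated division with remainder:
  2p^4 + 4p^3 + 4p^2 + 14p + 12 = (−2)(−p^4 + 4p^3 − 2p^2 + 5p + 12) + (12p^3 + 24p + 36)
  −p^4 + 4p^3 − 2p^2 + 5p + 12 = (−(1/12)p + 1/3)(12p^3 + 24p + 36) + (0)
Last nonzero remainder: 12p^3 + 24p + 36. Dividing through by 12 gives the monic gcd p^3 + 2p + 3.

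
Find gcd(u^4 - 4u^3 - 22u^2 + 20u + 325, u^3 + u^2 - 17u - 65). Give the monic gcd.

u^3 + u^2 - 17u - 65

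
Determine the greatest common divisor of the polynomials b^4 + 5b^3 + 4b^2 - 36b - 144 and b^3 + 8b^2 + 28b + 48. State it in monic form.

By polynomial division,
  b^4 + 5b^3 + 4b^2 - 36b - 144 = (b - 3)(b^3 + 8b^2 + 28b + 48) + (0)
The last nonzero remainder b^3 + 8b^2 + 28b + 48 is already monic.

b^3 + 8b^2 + 28b + 48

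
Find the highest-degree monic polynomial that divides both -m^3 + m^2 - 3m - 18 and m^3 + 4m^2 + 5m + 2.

Repeated division with remainder:
  -m^3 + m^2 - 3m - 18 = (-1)(m^3 + 4m^2 + 5m + 2) + (5m^2 + 2m - 16)
  m^3 + 4m^2 + 5m + 2 = ((1/5)m + 18/25)(5m^2 + 2m - 16) + ((169/25)m + 338/25)
  5m^2 + 2m - 16 = ((125/169)m - 200/169)((169/25)m + 338/25) + (0)
Last nonzero remainder: (169/25)m + 338/25. Dividing through by 169/25 gives the monic gcd m + 2.

m + 2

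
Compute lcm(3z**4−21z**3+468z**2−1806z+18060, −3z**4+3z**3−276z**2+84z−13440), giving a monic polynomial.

z**6−z**5+178z**4−114z**3+12392z**2−2408z+385280

Repeated division with remainder:
  3z**4−21z**3+468z**2−1806z+18060 = (−1)(−3z**4+3z**3−276z**2+84z−13440) + (−18z**3+192z**2−1722z+4620)
  −3z**4+3z**3−276z**2+84z−13440 = ((1/6)z+29/18)(−18z**3+192z**2−1722z+4620) + (−(895/3)z**2+(6265/3)z−62650/3)
  −18z**3+192z**2−1722z+4620 = ((54/895)z−198/895)(−(895/3)z**2+(6265/3)z−62650/3) + (0)
Last nonzero remainder: −(895/3)z**2+(6265/3)z−62650/3. Dividing through by −895/3 gives the monic gcd z**2−7z+70.
Then lcm(f, g) = f·g / gcd(f, g); expanding and making the result monic gives the answer.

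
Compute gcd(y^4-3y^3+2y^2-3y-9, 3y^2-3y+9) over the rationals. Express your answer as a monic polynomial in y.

y^2-y+3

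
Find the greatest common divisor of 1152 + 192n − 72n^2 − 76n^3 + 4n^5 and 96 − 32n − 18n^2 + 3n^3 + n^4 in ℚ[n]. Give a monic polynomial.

Repeated division with remainder:
  4n^5 − 76n^3 − 72n^2 + 192n + 1152 = (4n − 12)(n^4 + 3n^3 − 18n^2 − 32n + 96) + (32n^3 − 160n^2 − 576n + 2304)
  n^4 + 3n^3 − 18n^2 − 32n + 96 = ((1/32)n + 1/4)(32n^3 − 160n^2 − 576n + 2304) + (40n^2 + 40n − 480)
  32n^3 − 160n^2 − 576n + 2304 = ((4/5)n − 24/5)(40n^2 + 40n − 480) + (0)
Last nonzero remainder: 40n^2 + 40n − 480. Dividing through by 40 gives the monic gcd n^2 + n − 12.

−12 + n + n^2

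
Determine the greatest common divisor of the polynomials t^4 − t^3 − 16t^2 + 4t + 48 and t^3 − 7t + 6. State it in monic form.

Repeated division with remainder:
  t^4 − t^3 − 16t^2 + 4t + 48 = (t − 1)(t^3 − 7t + 6) + (−9t^2 − 9t + 54)
  t^3 − 7t + 6 = (−(1/9)t + 1/9)(−9t^2 − 9t + 54) + (0)
Last nonzero remainder: −9t^2 − 9t + 54. Dividing through by −9 gives the monic gcd t^2 + t − 6.

t^2 + t − 6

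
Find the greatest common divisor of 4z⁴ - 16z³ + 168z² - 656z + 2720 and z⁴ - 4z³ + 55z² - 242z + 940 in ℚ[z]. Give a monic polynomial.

z² - 6z + 20

Euclidean algorithm in ℚ[z]:
  4z⁴ - 16z³ + 168z² - 656z + 2720 = (4)(z⁴ - 4z³ + 55z² - 242z + 940) + (-52z² + 312z - 1040)
  z⁴ - 4z³ + 55z² - 242z + 940 = (-(1/52)z² - (1/26)z - 47/52)(-52z² + 312z - 1040) + (0)
Last nonzero remainder: -52z² + 312z - 1040. Dividing through by -52 gives the monic gcd z² - 6z + 20.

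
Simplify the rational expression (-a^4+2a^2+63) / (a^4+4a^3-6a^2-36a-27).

Euclidean algorithm in ℚ[a]:
  -a^4+2a^2+63 = (-1)(a^4+4a^3-6a^2-36a-27) + (4a^3-4a^2-36a+36)
  a^4+4a^3-6a^2-36a-27 = ((1/4)a+5/4)(4a^3-4a^2-36a+36) + (8a^2-72)
  4a^3-4a^2-36a+36 = ((1/2)a-1/2)(8a^2-72) + (0)
Last nonzero remainder: 8a^2-72. Dividing through by 8 gives the monic gcd a^2-9.
Cancel a^2-9 from numerator and denominator to get the reduced form.

(-a^2-7)/(a^2+4a+3)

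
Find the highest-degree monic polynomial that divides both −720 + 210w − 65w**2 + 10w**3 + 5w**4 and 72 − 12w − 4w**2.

−18 + 3w + w**2

Euclidean algorithm in ℚ[w]:
  5w**4 + 10w**3 − 65w**2 + 210w − 720 = (−(5/4)w**2 + (5/4)w − 10)(−4w**2 − 12w + 72) + (0)
Last nonzero remainder: −4w**2 − 12w + 72. Dividing through by −4 gives the monic gcd w**2 + 3w − 18.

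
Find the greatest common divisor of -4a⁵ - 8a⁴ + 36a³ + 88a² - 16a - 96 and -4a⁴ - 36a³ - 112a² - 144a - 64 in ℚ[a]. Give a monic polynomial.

a² + 4a + 4

By polynomial division,
  -4a⁵ - 8a⁴ + 36a³ + 88a² - 16a - 96 = (a - 7)(-4a⁴ - 36a³ - 112a² - 144a - 64) + (-104a³ - 552a² - 960a - 544)
  -4a⁴ - 36a³ - 112a² - 144a - 64 = ((1/26)a + 24/169)(-104a³ - 552a² - 960a - 544) + ((560/169)a² + (2240/169)a + 2240/169)
  -104a³ - 552a² - 960a - 544 = (-(2197/70)a - 2873/70)((560/169)a² + (2240/169)a + 2240/169) + (0)
Last nonzero remainder: (560/169)a² + (2240/169)a + 2240/169. Dividing through by 560/169 gives the monic gcd a² + 4a + 4.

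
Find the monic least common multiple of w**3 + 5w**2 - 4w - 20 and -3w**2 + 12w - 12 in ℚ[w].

w**4 + 3w**3 - 14w**2 - 12w + 40

Repeated division with remainder:
  w**3 + 5w**2 - 4w - 20 = (-(1/3)w - 3)(-3w**2 + 12w - 12) + (28w - 56)
  -3w**2 + 12w - 12 = (-(3/28)w + 3/14)(28w - 56) + (0)
Last nonzero remainder: 28w - 56. Dividing through by 28 gives the monic gcd w - 2.
Then lcm(f, g) = f·g / gcd(f, g); expanding and making the result monic gives the answer.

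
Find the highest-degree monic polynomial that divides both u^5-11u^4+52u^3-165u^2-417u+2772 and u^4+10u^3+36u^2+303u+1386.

Repeated division with remainder:
  u^5-11u^4+52u^3-165u^2-417u+2772 = (u-21)(u^4+10u^3+36u^2+303u+1386) + (226u^3+288u^2+4560u+31878)
  u^4+10u^3+36u^2+303u+1386 = ((1/226)u+493/12769)(226u^3+288u^2+4560u+31878) + ((60060/12769)u^2-(180180/12769)u+1981980/12769)
  226u^3+288u^2+4560u+31878 = ((1442897/30030)u+293687/1430)((60060/12769)u^2-(180180/12769)u+1981980/12769) + (0)
Last nonzero remainder: (60060/12769)u^2-(180180/12769)u+1981980/12769. Dividing through by 60060/12769 gives the monic gcd u^2-3u+33.

u^2-3u+33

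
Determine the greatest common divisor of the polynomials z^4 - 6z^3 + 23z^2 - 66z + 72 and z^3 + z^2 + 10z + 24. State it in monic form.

z^2 - z + 12

Euclidean algorithm in ℚ[z]:
  z^4 - 6z^3 + 23z^2 - 66z + 72 = (z - 7)(z^3 + z^2 + 10z + 24) + (20z^2 - 20z + 240)
  z^3 + z^2 + 10z + 24 = ((1/20)z + 1/10)(20z^2 - 20z + 240) + (0)
Last nonzero remainder: 20z^2 - 20z + 240. Dividing through by 20 gives the monic gcd z^2 - z + 12.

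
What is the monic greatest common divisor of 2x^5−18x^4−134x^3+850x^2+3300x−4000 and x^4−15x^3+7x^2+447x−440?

Apply the Euclidean algorithm:
  2x^5−18x^4−134x^3+850x^2+3300x−4000 = (2x+12)(x^4−15x^3+7x^2+447x−440) + (32x^3−128x^2−1184x+1280)
  x^4−15x^3+7x^2+447x−440 = ((1/32)x−11/32)(32x^3−128x^2−1184x+1280) + (0)
Last nonzero remainder: 32x^3−128x^2−1184x+1280. Dividing through by 32 gives the monic gcd x^3−4x^2−37x+40.

x^3−4x^2−37x+40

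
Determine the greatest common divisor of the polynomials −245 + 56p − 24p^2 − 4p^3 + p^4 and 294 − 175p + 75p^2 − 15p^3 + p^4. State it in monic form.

−49 + 21p − 9p^2 + p^3

Repeated division with remainder:
  p^4 − 4p^3 − 24p^2 + 56p − 245 = (p^4 − 15p^3 + 75p^2 − 175p + 294) + (11p^3 − 99p^2 + 231p − 539)
  p^4 − 15p^3 + 75p^2 − 175p + 294 = ((1/11)p − 6/11)(11p^3 − 99p^2 + 231p − 539) + (0)
Last nonzero remainder: 11p^3 − 99p^2 + 231p − 539. Dividing through by 11 gives the monic gcd p^3 − 9p^2 + 21p − 49.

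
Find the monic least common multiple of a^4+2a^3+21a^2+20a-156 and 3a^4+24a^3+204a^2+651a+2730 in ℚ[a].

a^6+9a^5+70a^4+237a^3+719a^2-392a-5460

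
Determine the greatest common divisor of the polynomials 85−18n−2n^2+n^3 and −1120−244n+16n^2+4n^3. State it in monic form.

5+n

Repeated division with remainder:
  n^3−2n^2−18n+85 = (1/4)(4n^3+16n^2−244n−1120) + (−6n^2+43n+365)
  4n^3+16n^2−244n−1120 = (−(2/3)n−67/9)(−6n^2+43n+365) + ((2875/9)n+14375/9)
  −6n^2+43n+365 = (−(54/2875)n+657/2875)((2875/9)n+14375/9) + (0)
Last nonzero remainder: (2875/9)n+14375/9. Dividing through by 2875/9 gives the monic gcd n+5.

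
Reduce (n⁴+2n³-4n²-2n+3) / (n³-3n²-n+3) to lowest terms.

Repeated division with remainder:
  n⁴+2n³-4n²-2n+3 = (n+5)(n³-3n²-n+3) + (12n²-12)
  n³-3n²-n+3 = ((1/12)n-1/4)(12n²-12) + (0)
Last nonzero remainder: 12n²-12. Dividing through by 12 gives the monic gcd n²-1.
Cancel n²-1 from numerator and denominator to get the reduced form.

(n²+2n-3)/(n-3)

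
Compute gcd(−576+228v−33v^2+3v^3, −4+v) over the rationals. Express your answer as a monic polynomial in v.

Apply the Euclidean algorithm:
  3v^3−33v^2+228v−576 = (3v^2−21v+144)(v−4) + (0)
The last nonzero remainder v−4 is already monic.

−4+v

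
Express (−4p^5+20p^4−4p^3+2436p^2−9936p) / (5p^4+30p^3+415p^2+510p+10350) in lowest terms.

(−4p^3+52p^2−144p)/(5p^2−10p+150)

Repeated division with remainder:
  −4p^5+20p^4−4p^3+2436p^2−9936p = (−(4/5)p+44/5)(5p^4+30p^3+415p^2+510p+10350) + (64p^3−808p^2−6144p−91080)
  5p^4+30p^3+415p^2+510p+10350 = ((5/64)p+745/512)(64p^3−808p^2−6144p−91080) + ((132525/64)p^2+(132525/8)p+9144225/64)
  64p^3−808p^2−6144p−91080 = ((4096/132525)p−5632/8835)((132525/64)p^2+(132525/8)p+9144225/64) + (0)
Last nonzero remainder: (132525/64)p^2+(132525/8)p+9144225/64. Dividing through by 132525/64 gives the monic gcd p^2+8p+69.
Cancel p^2+8p+69 from numerator and denominator to get the reduced form.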